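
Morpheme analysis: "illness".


Word: "illness"
Morphemes: ill + -ness
Each morpheme carries meaning
= 2 morphemes


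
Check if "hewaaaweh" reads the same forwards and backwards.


Word: "hewaaaweh"
Reversed: "hewaaaweh"
Forward == Backward? hewaaaweh == hewaaaweh
Palindrome = Yes


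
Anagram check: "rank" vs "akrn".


Word 1: "rank" → sorted: aknr
Word 2: "akrn" → sorted: aknr
Same letters? aknr == aknr
Anagram = Yes


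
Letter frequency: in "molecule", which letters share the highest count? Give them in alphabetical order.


Word: "molecule"
Letter counts:
  'c': 1
  'e': 2
  'l': 2
  'm': 1
  'o': 1
  'u': 1
Maximum count = 2
Most frequent = 'e', 'l' (2 times each)


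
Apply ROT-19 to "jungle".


Word: "jungle"
Shift: 19
Each letter → (letter + shift) mod 26:
  'j' (9) + 19 = 2 → 'c'
  'u' (20) + 19 = 13 → 'n'
  'n' (13) + 19 = 6 → 'g'
  'g' (6) + 19 = 25 → 'z'
  'l' (11) + 19 = 4 → 'e'
  'e' (4) + 19 = 23 → 'x'
Result = "cngzex"


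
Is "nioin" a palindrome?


Word: "nioin"
Reversed: "nioin"
Forward == Backward? nioin == nioin
Palindrome = Yes


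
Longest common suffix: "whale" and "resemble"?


Word 1: "whale"
Word 2: "resemble"
Comparing from end:
  Pos -1: 'e' == 'e'
  Pos -2: 'l' == 'l'
  Pos -3: 'a' != 'b' (stop)
LCS = "le" (length 2)


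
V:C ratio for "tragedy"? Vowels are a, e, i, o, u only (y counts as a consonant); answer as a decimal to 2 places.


Word: "tragedy"
Vowels (a,e,i,o,u): 2
Consonants: 5
Ratio = 2/5
= 0.40


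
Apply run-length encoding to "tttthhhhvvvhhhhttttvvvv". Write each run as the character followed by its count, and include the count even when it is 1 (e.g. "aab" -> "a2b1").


String: "tttthhhhvvvhhhhttttvvvv"
Scanning for consecutive runs:
  't' x 4
  'h' x 4
  'v' x 3
  'h' x 4
  't' x 4
  'v' x 4
RLE = "t4h4v3h4t4v4"


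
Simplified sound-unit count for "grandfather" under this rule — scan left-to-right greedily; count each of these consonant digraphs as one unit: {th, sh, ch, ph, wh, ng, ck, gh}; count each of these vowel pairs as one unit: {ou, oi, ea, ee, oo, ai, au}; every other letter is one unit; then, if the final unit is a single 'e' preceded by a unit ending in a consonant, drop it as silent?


Word: "grandfather" (11 letters)
Left-to-right scan:
  [1] 'g' (letter)
  [2] 'r' (letter)
  [3] 'a' (letter)
  [4] 'n' (letter)
  [5] 'd' (letter)
  [6] 'f' (letter)
  [7] 'a' (letter)
  [8] 'th' (digraph)
  [9] 'e' (letter)
  [10] 'r' (letter)
Units from scan: 10
Sound units = 10 units


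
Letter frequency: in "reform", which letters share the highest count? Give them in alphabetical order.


Word: "reform"
Letter counts:
  'e': 1
  'f': 1
  'm': 1
  'o': 1
  'r': 2
Maximum count = 2
Most frequent = 'r' (2 times each)


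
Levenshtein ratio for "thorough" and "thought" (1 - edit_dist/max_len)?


Word 1: "thorough" (length 8)
Word 2: "thought" (length 7)
One optimal edit sequence:
  1. keep 't'
  2. keep 'h'
  3. delete 'o'  (+1)
  4. delete 'r'  (+1)
  5. keep 'o'
  6. keep 'u'
  7. keep 'g'
  8. keep 'h'
  9. insert 't'  (+1)
Edit distance = 3
Max length = max(8, 7) = 8
Similarity = 1 - 3/8
= 0.6250


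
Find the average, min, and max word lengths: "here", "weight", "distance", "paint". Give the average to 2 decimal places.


Lengths: "here"=4, "weight"=6, "distance"=8, "paint"=5
Sum = 23, Count = 4
Average = 23/4 = 5.75
= avg=5.75, min=4, max=8


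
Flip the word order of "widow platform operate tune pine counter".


Original: "widow platform operate tune pine counter"
Words (1..n): widow | platform | operate | tune | pine | counter
Reversed (n..1): counter | pine | tune | operate | platform | widow
Result = "counter pine tune operate platform widow"


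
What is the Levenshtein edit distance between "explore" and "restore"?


Word 1: "explore" (length 7)
Word 2: "restore" (length 7)
One optimal edit sequence (insert/delete/substitute each cost 1):
  1. substitute 'e' -> 'r'  (+1)
  2. substitute 'x' -> 'e'  (+1)
  3. substitute 'p' -> 's'  (+1)
  4. substitute 'l' -> 't'  (+1)
  5. keep 'o'
  6. keep 'r'
  7. keep 'e'
Total edit operations: 4
Edit distance = 4


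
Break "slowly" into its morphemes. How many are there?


Word: "slowly"
Morphemes: slow / -ly
Each morpheme carries meaning
= 2 morphemes


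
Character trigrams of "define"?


Word: "define" (length 6)
Number of trigrams = 6 - 3 + 1 = 4
  Position 0: "def"
  Position 1: "efi"
  Position 2: "fin"
  Position 3: "ine"
Trigrams = "def", "efi", "fin", "ine"


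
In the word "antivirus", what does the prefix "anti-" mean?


Prefix: anti-
As in: antivirus -> anti- + virus
Meaning = against


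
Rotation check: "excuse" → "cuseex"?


Word: "excuse", Candidate: "cuseex"
Method: check if candidate is substring of word+word
"excuseexcuse" contains "cuseex"? Yes
Is rotation = Yes


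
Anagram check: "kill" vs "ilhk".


Word 1: "kill" → sorted: ikll
Word 2: "ilhk" → sorted: hikl
Same letters? ikll != hikl
Anagram = No


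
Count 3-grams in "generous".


Word: "generous" (length 8)
Number of 3-grams = length - 3 + 1 = 8 - 3 + 1
= 6


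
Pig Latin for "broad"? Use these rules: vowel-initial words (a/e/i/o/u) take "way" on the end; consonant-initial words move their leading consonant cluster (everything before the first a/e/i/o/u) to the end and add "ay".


Word: "broad"
Starts with consonant(s) → move to end, add 'ay'
Consonant cluster: "br"
Pig Latin = "oadbray"


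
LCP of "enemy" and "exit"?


Word 1: "enemy"
Word 2: "exit"
Comparing from start:
  Pos 0: 'e' == 'e'
  Pos 1: 'n' != 'x' (stop)
LCP = "e" (length 1)


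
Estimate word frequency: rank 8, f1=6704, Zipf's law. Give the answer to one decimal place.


Zipf's law: f(r) = f(1) / r
f(1) = 6704
f(8) = 6704 / 8
= 838.0 occurrences


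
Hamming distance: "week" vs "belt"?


Comparing character by character (same length = 4):
  Pos 0: 'w' vs 'b' !=
  Pos 1: 'e' vs 'e' =
  Pos 2: 'e' vs 'l' !=
  Pos 3: 'k' vs 't' !=
Hamming distance = 3


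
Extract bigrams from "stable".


Word: "stable" (length 6)
Number of bigrams = 6 - 2 + 1 = 5
  Position 0: "st"
  Position 1: "ta"
  Position 2: "ab"
  Position 3: "bl"
  Position 4: "le"
Bigrams = "st", "ta", "ab", "bl", "le"


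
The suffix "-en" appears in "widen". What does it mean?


Suffix: -en
Example: widen (wide + -en, with a spelling change)
Meaning = to make / become


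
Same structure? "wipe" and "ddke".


Pattern of "wipe": [0, 1, 2, 3]
Pattern of "ddke": [0, 0, 1, 2]
Patterns do not match
Same pattern = No


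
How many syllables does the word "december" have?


Word: "december"
Syllable breakdown: de / cem / ber
Counting: 3 parts
= 3 syllables


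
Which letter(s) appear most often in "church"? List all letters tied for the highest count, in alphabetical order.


Word: "church"
Letter counts:
  'c': 2
  'h': 2
  'r': 1
  'u': 1
Maximum count = 2
Most frequent = 'c', 'h' (2 times each)


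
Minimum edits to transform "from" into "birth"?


Word 1: "from" (length 4)
Word 2: "birth" (length 5)
One optimal edit sequence (insert/delete/substitute each cost 1):
  1. insert 'b'  (+1)
  2. substitute 'f' -> 'i'  (+1)
  3. keep 'r'
  4. substitute 'o' -> 't'  (+1)
  5. substitute 'm' -> 'h'  (+1)
Total edit operations: 4
Edit distance = 4


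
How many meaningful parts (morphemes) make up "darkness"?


Word: "darkness"
Morphemes: dark + -ness
Each morpheme carries meaning
= 2 morphemes


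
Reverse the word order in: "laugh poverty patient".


Original: "laugh poverty patient"
Words (1..n): laugh | poverty | patient
Reversed (n..1): patient | poverty | laugh
Result = "patient poverty laugh"


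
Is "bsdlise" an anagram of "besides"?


Word 1: "besides" → sorted: bdeeiss
Word 2: "bsdlise" → sorted: bdeilss
Same letters? bdeeiss != bdeilss
Anagram = No


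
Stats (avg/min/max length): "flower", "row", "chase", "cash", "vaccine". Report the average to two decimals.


Lengths: "flower"=6, "row"=3, "chase"=5, "cash"=4, "vaccine"=7
Sum = 25, Count = 5
Average = 25/5 = 5.00
= avg=5.00, min=3, max=7


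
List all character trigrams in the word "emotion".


Word: "emotion" (length 7)
Number of trigrams = 7 - 3 + 1 = 5
  Position 0: "emo"
  Position 1: "mot"
  Position 2: "oti"
  Position 3: "tio"
  Position 4: "ion"
Trigrams = "emo", "mot", "oti", "tio", "ion"


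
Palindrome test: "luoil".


Word: "luoil"
Reversed: "lioul"
Forward == Backward? luoil != lioul
Palindrome = No


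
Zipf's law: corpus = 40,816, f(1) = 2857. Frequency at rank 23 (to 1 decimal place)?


Zipf's law: f(r) = f(1) / r
f(1) = 2857
f(23) = 2857 / 23
= 124.2 occurrences


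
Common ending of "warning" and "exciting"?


Word 1: "warning"
Word 2: "exciting"
Comparing from end:
  Pos -1: 'g' == 'g'
  Pos -2: 'n' == 'n'
  Pos -3: 'i' == 'i'
  Pos -4: 'n' != 't' (stop)
LCS = "ing" (length 3)


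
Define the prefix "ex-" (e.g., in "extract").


Prefix: ex-
As in: extract -> ex- + tract
Meaning = out / former


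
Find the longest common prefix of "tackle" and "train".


Word 1: "tackle"
Word 2: "train"
Comparing from start:
  Pos 0: 't' == 't'
  Pos 1: 'a' != 'r' (stop)
LCP = "t" (length 1)


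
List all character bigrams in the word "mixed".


Word: "mixed" (length 5)
Number of bigrams = 5 - 2 + 1 = 4
  Position 0: "mi"
  Position 1: "ix"
  Position 2: "xe"
  Position 3: "ed"
Bigrams = "mi", "ix", "xe", "ed"


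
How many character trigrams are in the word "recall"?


Word: "recall" (length 6)
Number of 3-grams = length - 3 + 1 = 6 - 3 + 1
= 4


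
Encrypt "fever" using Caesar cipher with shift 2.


Word: "fever"
Shift: 2
Each letter → (letter + shift) mod 26:
  'f' (5) + 2 = 7 → 'h'
  'e' (4) + 2 = 6 → 'g'
  'v' (21) + 2 = 23 → 'x'
  'e' (4) + 2 = 6 → 'g'
  'r' (17) + 2 = 19 → 't'
Result = "hgxgt"


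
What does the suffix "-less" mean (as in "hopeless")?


Suffix: -less
Example: hopeless = hope + -less
Meaning = without


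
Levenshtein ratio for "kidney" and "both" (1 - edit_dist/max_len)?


Word 1: "kidney" (length 6)
Word 2: "both" (length 4)
One optimal edit sequence:
  1. delete 'k'  (+1)
  2. delete 'i'  (+1)
  3. substitute 'd' -> 'b'  (+1)
  4. substitute 'n' -> 'o'  (+1)
  5. substitute 'e' -> 't'  (+1)
  6. substitute 'y' -> 'h'  (+1)
Edit distance = 6
Max length = max(6, 4) = 6
Similarity = 1 - 6/6
= 0.0000


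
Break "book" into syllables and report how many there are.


Word: "book"
Syllable breakdown: book
Counting: 1 part
= 1 syllable


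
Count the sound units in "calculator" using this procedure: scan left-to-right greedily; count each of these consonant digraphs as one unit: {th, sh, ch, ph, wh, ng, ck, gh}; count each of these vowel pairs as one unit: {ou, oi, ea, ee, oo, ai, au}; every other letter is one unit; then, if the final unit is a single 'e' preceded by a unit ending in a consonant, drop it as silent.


Word: "calculator" (10 letters)
Left-to-right scan:
  [1] 'c' (letter)
  [2] 'a' (letter)
  [3] 'l' (letter)
  [4] 'c' (letter)
  [5] 'u' (letter)
  [6] 'l' (letter)
  [7] 'a' (letter)
  [8] 't' (letter)
  [9] 'o' (letter)
  [10] 'r' (letter)
Units from scan: 10
Sound units = 10 units


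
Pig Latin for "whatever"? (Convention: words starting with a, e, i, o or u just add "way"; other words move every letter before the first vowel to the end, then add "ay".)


Word: "whatever"
Starts with consonant(s) → move to end, add 'ay'
Consonant cluster: "wh"
Pig Latin = "ateverwhay"


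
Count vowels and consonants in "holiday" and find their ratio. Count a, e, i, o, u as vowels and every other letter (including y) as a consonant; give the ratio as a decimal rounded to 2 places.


Word: "holiday"
Vowels (a,e,i,o,u): 3
Consonants: 4
Ratio = 3/4
= 0.75


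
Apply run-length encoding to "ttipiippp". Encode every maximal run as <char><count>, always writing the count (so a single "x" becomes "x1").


String: "ttipiippp"
Scanning for consecutive runs:
  't' x 2
  'i' x 1
  'p' x 1
  'i' x 2
  'p' x 3
RLE = "t2i1p1i2p3"


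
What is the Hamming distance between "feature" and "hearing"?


Comparing character by character (same length = 7):
  Pos 0: 'f' vs 'h' !=
  Pos 1: 'e' vs 'e' =
  Pos 2: 'a' vs 'a' =
  Pos 3: 't' vs 'r' !=
  Pos 4: 'u' vs 'i' !=
  Pos 5: 'r' vs 'n' !=
  Pos 6: 'e' vs 'g' !=
Hamming distance = 5


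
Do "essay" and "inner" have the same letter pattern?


Pattern of "essay": [0, 1, 1, 2, 3]
Pattern of "inner": [0, 1, 1, 2, 3]
Patterns match
Same pattern = Yes


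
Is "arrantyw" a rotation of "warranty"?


Word: "warranty", Candidate: "arrantyw"
Method: check if candidate is substring of word+word
"warrantywarranty" contains "arrantyw"? Yes
Is rotation = Yes


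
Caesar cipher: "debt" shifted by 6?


Word: "debt"
Shift: 6
Each letter → (letter + shift) mod 26:
  'd' (3) + 6 = 9 → 'j'
  'e' (4) + 6 = 10 → 'k'
  'b' (1) + 6 = 7 → 'h'
  't' (19) + 6 = 25 → 'z'
Result = "jkhz"


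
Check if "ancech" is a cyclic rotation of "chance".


Word: "chance", Candidate: "ancech"
Method: check if candidate is substring of word+word
"chancechance" contains "ancech"? Yes
Is rotation = Yes


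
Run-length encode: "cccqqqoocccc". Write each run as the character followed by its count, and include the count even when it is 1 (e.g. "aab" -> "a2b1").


String: "cccqqqoocccc"
Scanning for consecutive runs:
  'c' x 3
  'q' x 3
  'o' x 2
  'c' x 4
RLE = "c3q3o2c4"


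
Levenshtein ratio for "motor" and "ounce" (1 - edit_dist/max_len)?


Word 1: "motor" (length 5)
Word 2: "ounce" (length 5)
One optimal edit sequence:
  1. substitute 'm' -> 'o'  (+1)
  2. substitute 'o' -> 'u'  (+1)
  3. substitute 't' -> 'n'  (+1)
  4. substitute 'o' -> 'c'  (+1)
  5. substitute 'r' -> 'e'  (+1)
Edit distance = 5
Max length = max(5, 5) = 5
Similarity = 1 - 5/5
= 0.0000


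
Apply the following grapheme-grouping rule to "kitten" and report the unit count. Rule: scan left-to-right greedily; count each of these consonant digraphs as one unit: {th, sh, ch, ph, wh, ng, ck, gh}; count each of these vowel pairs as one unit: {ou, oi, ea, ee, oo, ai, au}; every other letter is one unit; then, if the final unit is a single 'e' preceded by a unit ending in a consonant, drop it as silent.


Word: "kitten" (6 letters)
Left-to-right scan:
  [1] 'k' (letter)
  [2] 'i' (letter)
  [3] 't' (letter)
  [4] 't' (letter)
  [5] 'e' (letter)
  [6] 'n' (letter)
Units from scan: 6
Sound units = 6 units


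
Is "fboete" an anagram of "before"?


Word 1: "before" → sorted: beefor
Word 2: "fboete" → sorted: beefot
Same letters? beefor != beefot
Anagram = No


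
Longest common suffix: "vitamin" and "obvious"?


Word 1: "vitamin"
Word 2: "obvious"
Comparing from end:
  Pos -1: 'n' != 's' (stop)
LCS = "" (length 0)


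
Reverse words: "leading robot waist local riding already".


Original: "leading robot waist local riding already"
Words (1..n): leading | robot | waist | local | riding | already
Reversed (n..1): already | riding | local | waist | robot | leading
Result = "already riding local waist robot leading"


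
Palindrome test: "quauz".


Word: "quauz"
Reversed: "zuauq"
Forward == Backward? quauz != zuauq
Palindrome = No


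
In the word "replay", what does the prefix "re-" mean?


Prefix: re-
Example: replay (re- + play)
Meaning = again


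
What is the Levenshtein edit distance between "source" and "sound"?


Word 1: "source" (length 6)
Word 2: "sound" (length 5)
One optimal edit sequence (insert/delete/substitute each cost 1):
  1. keep 's'
  2. keep 'o'
  3. keep 'u'
  4. delete 'r'  (+1)
  5. substitute 'c' -> 'n'  (+1)
  6. substitute 'e' -> 'd'  (+1)
Total edit operations: 3
Edit distance = 3


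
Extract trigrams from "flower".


Word: "flower" (length 6)
Number of trigrams = 6 - 3 + 1 = 4
  Position 0: "flo"
  Position 1: "low"
  Position 2: "owe"
  Position 3: "wer"
Trigrams = "flo", "low", "owe", "wer"


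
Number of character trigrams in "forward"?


Word: "forward" (length 7)
Number of 3-grams = length - 3 + 1 = 7 - 3 + 1
= 5


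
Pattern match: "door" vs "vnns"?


Pattern of "door": [0, 1, 1, 2]
Pattern of "vnns": [0, 1, 1, 2]
Patterns match
Same pattern = Yes


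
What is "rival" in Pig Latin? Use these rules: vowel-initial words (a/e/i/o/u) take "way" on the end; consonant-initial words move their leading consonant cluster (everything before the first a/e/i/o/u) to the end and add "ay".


Word: "rival"
Starts with consonant(s) → move to end, add 'ay'
Consonant cluster: "r"
Pig Latin = "ivalray"


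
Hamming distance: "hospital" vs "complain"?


Comparing character by character (same length = 8):
  Pos 0: 'h' vs 'c' !=
  Pos 1: 'o' vs 'o' =
  Pos 2: 's' vs 'm' !=
  Pos 3: 'p' vs 'p' =
  Pos 4: 'i' vs 'l' !=
  Pos 5: 't' vs 'a' !=
  Pos 6: 'a' vs 'i' !=
  Pos 7: 'l' vs 'n' !=
Hamming distance = 6


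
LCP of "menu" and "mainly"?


Word 1: "menu"
Word 2: "mainly"
Comparing from start:
  Pos 0: 'm' == 'm'
  Pos 1: 'e' != 'a' (stop)
LCP = "m" (length 1)


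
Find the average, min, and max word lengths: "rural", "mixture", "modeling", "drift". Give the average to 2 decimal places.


Lengths: "rural"=5, "mixture"=7, "modeling"=8, "drift"=5
Sum = 25, Count = 4
Average = 25/4 = 6.25
= avg=6.25, min=5, max=8


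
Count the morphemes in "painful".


Word: "painful"
Morphemes: pain + -ful
Each morpheme carries meaning
= 2 morphemes


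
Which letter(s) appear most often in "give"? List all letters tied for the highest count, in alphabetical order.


Word: "give"
Letter counts:
  'e': 1
  'g': 1
  'i': 1
  'v': 1
Maximum count = 1
Most frequent = 'e', 'g', 'i', 'v' (1 time each)


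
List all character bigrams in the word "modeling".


Word: "modeling" (length 8)
Number of bigrams = 8 - 2 + 1 = 7
  Position 0: "mo"
  Position 1: "od"
  Position 2: "de"
  Position 3: "el"
  Position 4: "li"
  Position 5: "in"
  Position 6: "ng"
Bigrams = "mo", "od", "de", "el", "li", "in", "ng"


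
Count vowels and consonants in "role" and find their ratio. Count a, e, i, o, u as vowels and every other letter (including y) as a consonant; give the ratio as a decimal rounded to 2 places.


Word: "role"
Vowels (a,e,i,o,u): 2
Consonants: 2
Ratio = 2/2
= 1.00


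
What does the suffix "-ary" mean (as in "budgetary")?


Suffix: -ary
Example: budgetary (budget + -ary)
Meaning = relating to


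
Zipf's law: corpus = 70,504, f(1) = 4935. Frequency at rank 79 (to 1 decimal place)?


Zipf's law: f(r) = f(1) / r
f(1) = 4935
f(79) = 4935 / 79
= 62.5 occurrences


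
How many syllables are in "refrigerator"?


Word: "refrigerator"
Syllable breakdown: re | frig | er | a | tor
Counting: 5 parts
= 5 syllables


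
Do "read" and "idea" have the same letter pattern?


Pattern of "read": [0, 1, 2, 3]
Pattern of "idea": [0, 1, 2, 3]
Patterns match
Same pattern = Yes


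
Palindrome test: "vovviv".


Word: "vovviv"
Reversed: "vivvov"
Forward == Backward? vovviv != vivvov
Palindrome = No


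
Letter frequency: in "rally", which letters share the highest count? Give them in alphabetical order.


Word: "rally"
Letter counts:
  'a': 1
  'l': 2
  'r': 1
  'y': 1
Maximum count = 2
Most frequent = 'l' (2 times each)


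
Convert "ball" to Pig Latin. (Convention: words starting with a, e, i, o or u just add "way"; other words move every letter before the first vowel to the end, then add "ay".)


Word: "ball"
Starts with consonant(s) → move to end, add 'ay'
Consonant cluster: "b"
Pig Latin = "allbay"


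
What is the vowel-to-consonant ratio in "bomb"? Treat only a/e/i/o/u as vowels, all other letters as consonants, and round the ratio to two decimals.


Word: "bomb"
Vowels (a,e,i,o,u): 1
Consonants: 3
Ratio = 1/3
= 0.33


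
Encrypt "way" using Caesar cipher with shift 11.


Word: "way"
Shift: 11
Each letter → (letter + shift) mod 26:
  'w' (22) + 11 = 7 → 'h'
  'a' (0) + 11 = 11 → 'l'
  'y' (24) + 11 = 9 → 'j'
Result = "hlj"


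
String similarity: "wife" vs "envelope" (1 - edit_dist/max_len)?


Word 1: "wife" (length 4)
Word 2: "envelope" (length 8)
One optimal edit sequence:
  1. insert 'e'  (+1)
  2. insert 'n'  (+1)
  3. insert 'v'  (+1)
  4. insert 'e'  (+1)
  5. substitute 'w' -> 'l'  (+1)
  6. substitute 'i' -> 'o'  (+1)
  7. substitute 'f' -> 'p'  (+1)
  8. keep 'e'
Edit distance = 7
Max length = max(4, 8) = 8
Similarity = 1 - 7/8
= 0.1250


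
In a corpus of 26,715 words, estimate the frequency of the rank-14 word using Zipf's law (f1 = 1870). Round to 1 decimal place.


Zipf's law: f(r) = f(1) / r
f(1) = 1870
f(14) = 1870 / 14
= 133.6 occurrences


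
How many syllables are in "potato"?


Word: "potato"
Syllable breakdown: po · ta · to
Counting: 3 parts
= 3 syllables


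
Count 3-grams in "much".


Word: "much" (length 4)
Number of 3-grams = length - 3 + 1 = 4 - 3 + 1
= 2


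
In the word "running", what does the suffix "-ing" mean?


Suffix: -ing
As in: running -> run + -ing, with a spelling change
Meaning = present participle


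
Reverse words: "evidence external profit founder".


Original: "evidence external profit founder"
Words (1..n): evidence | external | profit | founder
Reversed (n..1): founder | profit | external | evidence
Result = "founder profit external evidence"


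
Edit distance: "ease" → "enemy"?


Word 1: "ease" (length 4)
Word 2: "enemy" (length 5)
One optimal edit sequence (insert/delete/substitute each cost 1):
  1. keep 'e'
  2. insert 'n'  (+1)
  3. substitute 'a' -> 'e'  (+1)
  4. substitute 's' -> 'm'  (+1)
  5. substitute 'e' -> 'y'  (+1)
Total edit operations: 4
Edit distance = 4


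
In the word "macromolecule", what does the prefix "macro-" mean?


Prefix: macro-
Example: macromolecule = macro- + molecule
Meaning = large


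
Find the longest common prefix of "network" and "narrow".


Word 1: "network"
Word 2: "narrow"
Comparing from start:
  Pos 0: 'n' == 'n'
  Pos 1: 'e' != 'a' (stop)
LCP = "n" (length 1)


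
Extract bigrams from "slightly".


Word: "slightly" (length 8)
Number of bigrams = 8 - 2 + 1 = 7
  Position 0: "sl"
  Position 1: "li"
  Position 2: "ig"
  Position 3: "gh"
  Position 4: "ht"
  Position 5: "tl"
  Position 6: "ly"
Bigrams = "sl", "li", "ig", "gh", "ht", "tl", "ly"


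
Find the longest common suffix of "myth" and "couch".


Word 1: "myth"
Word 2: "couch"
Comparing from end:
  Pos -1: 'h' == 'h'
  Pos -2: 't' != 'c' (stop)
LCS = "h" (length 1)


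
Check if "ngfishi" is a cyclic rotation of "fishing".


Word: "fishing", Candidate: "ngfishi"
Method: check if candidate is substring of word+word
"fishingfishing" contains "ngfishi"? Yes
Is rotation = Yes


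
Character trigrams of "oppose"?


Word: "oppose" (length 6)
Number of trigrams = 6 - 3 + 1 = 4
  Position 0: "opp"
  Position 1: "ppo"
  Position 2: "pos"
  Position 3: "ose"
Trigrams = "opp", "ppo", "pos", "ose"


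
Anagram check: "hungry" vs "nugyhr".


Word 1: "hungry" → sorted: ghnruy
Word 2: "nugyhr" → sorted: ghnruy
Same letters? ghnruy == ghnruy
Anagram = Yes


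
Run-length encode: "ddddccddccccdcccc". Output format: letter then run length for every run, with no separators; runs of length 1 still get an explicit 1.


String: "ddddccddccccdcccc"
Scanning for consecutive runs:
  'd' x 4
  'c' x 2
  'd' x 2
  'c' x 4
  'd' x 1
  'c' x 4
RLE = "d4c2d2c4d1c4"


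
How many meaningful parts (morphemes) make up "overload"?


Word: "overload"
Morphemes: over- / load
Each morpheme carries meaning
= 2 morphemes


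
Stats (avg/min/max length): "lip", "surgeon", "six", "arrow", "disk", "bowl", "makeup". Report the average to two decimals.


Lengths: "lip"=3, "surgeon"=7, "six"=3, "arrow"=5, "disk"=4, "bowl"=4, "makeup"=6
Sum = 32, Count = 7
Average = 32/7 = 4.57
= avg=4.57, min=3, max=7


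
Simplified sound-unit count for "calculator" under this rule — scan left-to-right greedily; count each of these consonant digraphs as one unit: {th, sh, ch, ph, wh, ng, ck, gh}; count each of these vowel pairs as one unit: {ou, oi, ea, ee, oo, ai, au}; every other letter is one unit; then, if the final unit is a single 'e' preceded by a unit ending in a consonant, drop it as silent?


Word: "calculator" (10 letters)
Left-to-right scan:
  [1] 'c' (letter)
  [2] 'a' (letter)
  [3] 'l' (letter)
  [4] 'c' (letter)
  [5] 'u' (letter)
  [6] 'l' (letter)
  [7] 'a' (letter)
  [8] 't' (letter)
  [9] 'o' (letter)
  [10] 'r' (letter)
Units from scan: 10
Sound units = 10 units


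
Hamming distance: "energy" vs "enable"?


Comparing character by character (same length = 6):
  Pos 0: 'e' vs 'e' =
  Pos 1: 'n' vs 'n' =
  Pos 2: 'e' vs 'a' !=
  Pos 3: 'r' vs 'b' !=
  Pos 4: 'g' vs 'l' !=
  Pos 5: 'y' vs 'e' !=
Hamming distance = 4


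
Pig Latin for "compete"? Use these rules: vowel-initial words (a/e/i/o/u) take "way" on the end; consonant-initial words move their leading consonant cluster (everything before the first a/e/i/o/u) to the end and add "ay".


Word: "compete"
Starts with consonant(s) → move to end, add 'ay'
Consonant cluster: "c"
Pig Latin = "ompetecay"


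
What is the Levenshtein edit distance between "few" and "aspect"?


Word 1: "few" (length 3)
Word 2: "aspect" (length 6)
One optimal edit sequence (insert/delete/substitute each cost 1):
  1. insert 'a'  (+1)
  2. insert 's'  (+1)
  3. substitute 'f' -> 'p'  (+1)
  4. keep 'e'
  5. insert 'c'  (+1)
  6. substitute 'w' -> 't'  (+1)
Total edit operations: 5
Edit distance = 5


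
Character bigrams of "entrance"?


Word: "entrance" (length 8)
Number of bigrams = 8 - 2 + 1 = 7
  Position 0: "en"
  Position 1: "nt"
  Position 2: "tr"
  Position 3: "ra"
  Position 4: "an"
  Position 5: "nc"
  Position 6: "ce"
Bigrams = "en", "nt", "tr", "ra", "an", "nc", "ce"


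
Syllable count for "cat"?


Word: "cat"
Syllable breakdown: cat
Counting: 1 part
= 1 syllable


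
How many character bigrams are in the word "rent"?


Word: "rent" (length 4)
Number of 2-grams = length - 2 + 1 = 4 - 2 + 1
= 3


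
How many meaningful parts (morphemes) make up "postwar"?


Word: "postwar"
Morphemes: post- | war
Each morpheme carries meaning
= 2 morphemes


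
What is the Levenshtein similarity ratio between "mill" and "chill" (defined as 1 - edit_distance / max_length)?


Word 1: "mill" (length 4)
Word 2: "chill" (length 5)
One optimal edit sequence:
  1. insert 'c'  (+1)
  2. substitute 'm' -> 'h'  (+1)
  3. keep 'i'
  4. keep 'l'
  5. keep 'l'
Edit distance = 2
Max length = max(4, 5) = 5
Similarity = 1 - 2/5
= 0.6000


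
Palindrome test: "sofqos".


Word: "sofqos"
Reversed: "soqfos"
Forward == Backward? sofqos != soqfos
Palindrome = No


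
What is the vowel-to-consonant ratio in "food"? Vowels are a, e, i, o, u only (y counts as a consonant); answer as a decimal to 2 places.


Word: "food"
Vowels (a,e,i,o,u): 2
Consonants: 2
Ratio = 2/2
= 1.00


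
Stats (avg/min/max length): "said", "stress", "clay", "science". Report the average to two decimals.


Lengths: "said"=4, "stress"=6, "clay"=4, "science"=7
Sum = 21, Count = 4
Average = 21/4 = 5.25
= avg=5.25, min=4, max=7


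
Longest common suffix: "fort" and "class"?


Word 1: "fort"
Word 2: "class"
Comparing from end:
  Pos -1: 't' != 's' (stop)
LCS = "" (length 0)


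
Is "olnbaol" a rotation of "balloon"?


Word: "balloon", Candidate: "olnbaol"
Method: check if candidate is substring of word+word
"balloonballoon" contains "olnbaol"? No
Is rotation = No


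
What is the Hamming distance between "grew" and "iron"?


Comparing character by character (same length = 4):
  Pos 0: 'g' vs 'i' !=
  Pos 1: 'r' vs 'r' =
  Pos 2: 'e' vs 'o' !=
  Pos 3: 'w' vs 'n' !=
Hamming distance = 3


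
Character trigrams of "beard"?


Word: "beard" (length 5)
Number of trigrams = 5 - 3 + 1 = 3
  Position 0: "bea"
  Position 1: "ear"
  Position 2: "ard"
Trigrams = "bea", "ear", "ard"


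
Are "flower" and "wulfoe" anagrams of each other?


Word 1: "flower" → sorted: eflorw
Word 2: "wulfoe" → sorted: eflouw
Same letters? eflorw != eflouw
Anagram = No


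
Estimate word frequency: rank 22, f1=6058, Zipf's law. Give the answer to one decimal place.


Zipf's law: f(r) = f(1) / r
f(1) = 6058
f(22) = 6058 / 22
= 275.4 occurrences


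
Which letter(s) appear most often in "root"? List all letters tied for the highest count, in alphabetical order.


Word: "root"
Letter counts:
  'o': 2
  'r': 1
  't': 1
Maximum count = 2
Most frequent = 'o' (2 times each)


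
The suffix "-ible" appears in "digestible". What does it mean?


Suffix: -ible
Example: digestible (digest + -ible)
Meaning = capable of


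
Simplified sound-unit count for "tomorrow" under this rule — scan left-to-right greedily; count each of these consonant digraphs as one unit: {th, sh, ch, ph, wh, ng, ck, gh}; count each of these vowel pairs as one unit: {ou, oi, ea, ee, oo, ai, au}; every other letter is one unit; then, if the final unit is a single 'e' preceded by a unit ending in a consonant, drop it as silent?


Word: "tomorrow" (8 letters)
Left-to-right scan:
  1. 't' (letter)
  2. 'o' (letter)
  3. 'm' (letter)
  4. 'o' (letter)
  5. 'r' (letter)
  6. 'r' (letter)
  7. 'o' (letter)
  8. 'w' (letter)
Units from scan: 8
Sound units = 8 units


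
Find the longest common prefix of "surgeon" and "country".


Word 1: "surgeon"
Word 2: "country"
Comparing from start:
  Pos 0: 's' != 'c' (stop)
LCP = "" (length 0)


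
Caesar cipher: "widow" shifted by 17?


Word: "widow"
Shift: 17
Each letter → (letter + shift) mod 26:
  'w' (22) + 17 = 13 → 'n'
  'i' (8) + 17 = 25 → 'z'
  'd' (3) + 17 = 20 → 'u'
  'o' (14) + 17 = 5 → 'f'
  'w' (22) + 17 = 13 → 'n'
Result = "nzufn"


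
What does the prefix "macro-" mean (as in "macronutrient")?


Prefix: macro-
Example: macronutrient (macro- + nutrient)
Meaning = large


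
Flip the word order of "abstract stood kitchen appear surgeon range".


Original: "abstract stood kitchen appear surgeon range"
Words (1..n): abstract | stood | kitchen | appear | surgeon | range
Reversed (n..1): range | surgeon | appear | kitchen | stood | abstract
Result = "range surgeon appear kitchen stood abstract"


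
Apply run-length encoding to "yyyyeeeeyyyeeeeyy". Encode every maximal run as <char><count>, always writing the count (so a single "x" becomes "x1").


String: "yyyyeeeeyyyeeeeyy"
Scanning for consecutive runs:
  'y' x 4
  'e' x 4
  'y' x 3
  'e' x 4
  'y' x 2
RLE = "y4e4y3e4y2"


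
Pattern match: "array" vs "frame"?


Pattern of "array": [0, 1, 1, 0, 2]
Pattern of "frame": [0, 1, 2, 3, 4]
Patterns do not match
Same pattern = No


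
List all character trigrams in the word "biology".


Word: "biology" (length 7)
Number of trigrams = 7 - 3 + 1 = 5
  Position 0: "bio"
  Position 1: "iol"
  Position 2: "olo"
  Position 3: "log"
  Position 4: "ogy"
Trigrams = "bio", "iol", "olo", "log", "ogy"


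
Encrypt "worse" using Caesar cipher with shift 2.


Word: "worse"
Shift: 2
Each letter → (letter + shift) mod 26:
  'w' (22) + 2 = 24 → 'y'
  'o' (14) + 2 = 16 → 'q'
  'r' (17) + 2 = 19 → 't'
  's' (18) + 2 = 20 → 'u'
  'e' (4) + 2 = 6 → 'g'
Result = "yqtug"


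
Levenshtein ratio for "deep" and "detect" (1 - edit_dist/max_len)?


Word 1: "deep" (length 4)
Word 2: "detect" (length 6)
One optimal edit sequence:
  1. keep 'd'
  2. keep 'e'
  3. insert 't'  (+1)
  4. keep 'e'
  5. insert 'c'  (+1)
  6. substitute 'p' -> 't'  (+1)
Edit distance = 3
Max length = max(4, 6) = 6
Similarity = 1 - 3/6
= 0.5000


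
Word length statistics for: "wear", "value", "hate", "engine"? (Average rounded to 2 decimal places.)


Lengths: "wear"=4, "value"=5, "hate"=4, "engine"=6
Sum = 19, Count = 4
Average = 19/4 = 4.75
= avg=4.75, min=4, max=6


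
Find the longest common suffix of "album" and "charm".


Word 1: "album"
Word 2: "charm"
Comparing from end:
  Pos -1: 'm' == 'm'
  Pos -2: 'u' != 'r' (stop)
LCS = "m" (length 1)


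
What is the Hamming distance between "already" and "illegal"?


Comparing character by character (same length = 7):
  Pos 0: 'a' vs 'i' !=
  Pos 1: 'l' vs 'l' =
  Pos 2: 'r' vs 'l' !=
  Pos 3: 'e' vs 'e' =
  Pos 4: 'a' vs 'g' !=
  Pos 5: 'd' vs 'a' !=
  Pos 6: 'y' vs 'l' !=
Hamming distance = 5


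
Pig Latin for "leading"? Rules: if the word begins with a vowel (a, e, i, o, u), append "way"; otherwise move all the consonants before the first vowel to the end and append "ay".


Word: "leading"
Starts with consonant(s) → move to end, add 'ay'
Consonant cluster: "l"
Pig Latin = "eadinglay"


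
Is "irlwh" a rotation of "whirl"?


Word: "whirl", Candidate: "irlwh"
Method: check if candidate is substring of word+word
"whirlwhirl" contains "irlwh"? Yes
Is rotation = Yes


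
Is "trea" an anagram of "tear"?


Word 1: "tear" → sorted: aert
Word 2: "trea" → sorted: aert
Same letters? aert == aert
Anagram = Yes


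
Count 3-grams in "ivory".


Word: "ivory" (length 5)
Number of 3-grams = length - 3 + 1 = 5 - 3 + 1
= 3


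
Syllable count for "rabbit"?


Word: "rabbit"
Syllable breakdown: rab / bit
Counting: 2 parts
= 2 syllables


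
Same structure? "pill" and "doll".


Pattern of "pill": [0, 1, 2, 2]
Pattern of "doll": [0, 1, 2, 2]
Patterns match
Same pattern = Yes


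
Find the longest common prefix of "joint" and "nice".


Word 1: "joint"
Word 2: "nice"
Comparing from start:
  Pos 0: 'j' != 'n' (stop)
LCP = "" (length 0)


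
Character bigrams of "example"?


Word: "example" (length 7)
Number of bigrams = 7 - 2 + 1 = 6
  Position 0: "ex"
  Position 1: "xa"
  Position 2: "am"
  Position 3: "mp"
  Position 4: "pl"
  Position 5: "le"
Bigrams = "ex", "xa", "am", "mp", "pl", "le"


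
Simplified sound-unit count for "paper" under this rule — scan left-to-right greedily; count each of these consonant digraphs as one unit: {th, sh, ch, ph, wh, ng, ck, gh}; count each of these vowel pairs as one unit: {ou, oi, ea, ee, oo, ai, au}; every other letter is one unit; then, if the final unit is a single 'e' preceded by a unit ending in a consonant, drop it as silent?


Word: "paper" (5 letters)
Left-to-right scan:
  [1] 'p' (letter)
  [2] 'a' (letter)
  [3] 'p' (letter)
  [4] 'e' (letter)
  [5] 'r' (letter)
Units from scan: 5
Sound units = 5 units


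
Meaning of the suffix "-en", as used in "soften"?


Suffix: -en
Example: soften (soft + -en)
Meaning = to make / become


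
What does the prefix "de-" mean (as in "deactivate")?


Prefix: de-
Example: deactivate (de- + activate)
Meaning = remove / reverse


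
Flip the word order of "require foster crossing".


Original: "require foster crossing"
Words (1..n): require | foster | crossing
Reversed (n..1): crossing | foster | require
Result = "crossing foster require"


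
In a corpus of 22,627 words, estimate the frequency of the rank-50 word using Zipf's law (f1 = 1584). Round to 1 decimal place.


Zipf's law: f(r) = f(1) / r
f(1) = 1584
f(50) = 1584 / 50
= 31.7 occurrences


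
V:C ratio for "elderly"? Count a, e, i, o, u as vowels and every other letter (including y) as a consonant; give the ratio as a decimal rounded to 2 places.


Word: "elderly"
Vowels (a,e,i,o,u): 2
Consonants: 5
Ratio = 2/5
= 0.40


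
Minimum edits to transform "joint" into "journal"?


Word 1: "joint" (length 5)
Word 2: "journal" (length 7)
One optimal edit sequence (insert/delete/substitute each cost 1):
  1. keep 'j'
  2. keep 'o'
  3. insert 'u'  (+1)
  4. substitute 'i' -> 'r'  (+1)
  5. keep 'n'
  6. insert 'a'  (+1)
  7. substitute 't' -> 'l'  (+1)
Total edit operations: 4
Edit distance = 4


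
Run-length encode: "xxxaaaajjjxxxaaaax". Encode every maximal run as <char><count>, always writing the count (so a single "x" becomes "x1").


String: "xxxaaaajjjxxxaaaax"
Scanning for consecutive runs:
  'x' x 3
  'a' x 4
  'j' x 3
  'x' x 3
  'a' x 4
  'x' x 1
RLE = "x3a4j3x3a4x1"


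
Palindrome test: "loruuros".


Word: "loruuros"
Reversed: "soruurol"
Forward == Backward? loruuros != soruurol
Palindrome = No


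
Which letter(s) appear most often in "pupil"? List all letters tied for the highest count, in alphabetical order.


Word: "pupil"
Letter counts:
  'i': 1
  'l': 1
  'p': 2
  'u': 1
Maximum count = 2
Most frequent = 'p' (2 times each)


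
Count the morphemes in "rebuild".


Word: "rebuild"
Morphemes: re- + build
Each morpheme carries meaning
= 2 morphemes


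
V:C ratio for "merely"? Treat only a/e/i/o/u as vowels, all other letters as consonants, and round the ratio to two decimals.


Word: "merely"
Vowels (a,e,i,o,u): 2
Consonants: 4
Ratio = 2/4
= 0.50


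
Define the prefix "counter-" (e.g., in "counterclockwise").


Prefix: counter-
As in: counterclockwise -> counter- + clockwise
Meaning = against / opposite


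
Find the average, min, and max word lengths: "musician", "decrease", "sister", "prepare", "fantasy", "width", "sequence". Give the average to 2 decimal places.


Lengths: "musician"=8, "decrease"=8, "sister"=6, "prepare"=7, "fantasy"=7, "width"=5, "sequence"=8
Sum = 49, Count = 7
Average = 49/7 = 7.00
= avg=7.00, min=5, max=8


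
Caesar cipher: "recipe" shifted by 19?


Word: "recipe"
Shift: 19
Each letter → (letter + shift) mod 26:
  'r' (17) + 19 = 10 → 'k'
  'e' (4) + 19 = 23 → 'x'
  'c' (2) + 19 = 21 → 'v'
  'i' (8) + 19 = 1 → 'b'
  'p' (15) + 19 = 8 → 'i'
  'e' (4) + 19 = 23 → 'x'
Result = "kxvbix"


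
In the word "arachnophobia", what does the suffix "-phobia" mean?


Suffix: -phobia
Example: arachnophobia (arachno- + -phobia)
Meaning = fear of


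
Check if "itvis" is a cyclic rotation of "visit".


Word: "visit", Candidate: "itvis"
Method: check if candidate is substring of word+word
"visitvisit" contains "itvis"? Yes
Is rotation = Yes


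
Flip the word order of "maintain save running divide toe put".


Original: "maintain save running divide toe put"
Words (1..n): maintain | save | running | divide | toe | put
Reversed (n..1): put | toe | divide | running | save | maintain
Result = "put toe divide running save maintain"


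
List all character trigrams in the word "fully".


Word: "fully" (length 5)
Number of trigrams = 5 - 3 + 1 = 3
  Position 0: "ful"
  Position 1: "ull"
  Position 2: "lly"
Trigrams = "ful", "ull", "lly"


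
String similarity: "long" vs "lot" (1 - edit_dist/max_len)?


Word 1: "long" (length 4)
Word 2: "lot" (length 3)
One optimal edit sequence:
  1. keep 'l'
  2. keep 'o'
  3. delete 'n'  (+1)
  4. substitute 'g' -> 't'  (+1)
Edit distance = 2
Max length = max(4, 3) = 4
Similarity = 1 - 2/4
= 0.5000


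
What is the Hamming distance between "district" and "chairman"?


Comparing character by character (same length = 8):
  Pos 0: 'd' vs 'c' !=
  Pos 1: 'i' vs 'h' !=
  Pos 2: 's' vs 'a' !=
  Pos 3: 't' vs 'i' !=
  Pos 4: 'r' vs 'r' =
  Pos 5: 'i' vs 'm' !=
  Pos 6: 'c' vs 'a' !=
  Pos 7: 't' vs 'n' !=
Hamming distance = 7


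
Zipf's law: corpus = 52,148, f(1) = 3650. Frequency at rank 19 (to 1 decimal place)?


Zipf's law: f(r) = f(1) / r
f(1) = 3650
f(19) = 3650 / 19
= 192.1 occurrences


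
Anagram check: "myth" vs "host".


Word 1: "myth" → sorted: hmty
Word 2: "host" → sorted: host
Same letters? hmty != host
Anagram = No


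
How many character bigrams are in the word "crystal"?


Word: "crystal" (length 7)
Number of 2-grams = length - 2 + 1 = 7 - 2 + 1
= 6


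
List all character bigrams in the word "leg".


Word: "leg" (length 3)
Number of bigrams = 3 - 2 + 1 = 2
  Position 0: "le"
  Position 1: "eg"
Bigrams = "le", "eg"
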